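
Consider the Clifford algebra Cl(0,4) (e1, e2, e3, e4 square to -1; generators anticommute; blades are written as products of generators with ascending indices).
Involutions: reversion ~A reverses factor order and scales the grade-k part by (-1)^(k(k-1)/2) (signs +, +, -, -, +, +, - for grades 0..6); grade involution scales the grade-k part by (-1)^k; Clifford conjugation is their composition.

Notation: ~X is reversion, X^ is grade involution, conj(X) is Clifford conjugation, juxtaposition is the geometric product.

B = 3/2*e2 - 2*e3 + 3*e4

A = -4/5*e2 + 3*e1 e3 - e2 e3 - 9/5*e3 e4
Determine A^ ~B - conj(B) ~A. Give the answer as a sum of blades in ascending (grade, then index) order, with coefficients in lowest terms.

first term: -6/5 + 6*e1 - 2*e2 + 39/10*e3 + 18/5*e4 - 8/5*e2 e3 + 12/5*e2 e4 - 9/2*e1 e2 e3 + 9*e1 e3 e4 - 57/10*e2 e3 e4
second term: -6/5 - 6*e1 + 2*e2 - 39/10*e3 - 18/5*e4 + 8/5*e2 e3 - 12/5*e2 e4 - 9/2*e1 e2 e3 + 9*e1 e3 e4 - 57/10*e2 e3 e4
Answer: 12*e1 - 4*e2 + 39/5*e3 + 36/5*e4 - 16/5*e2 e3 + 24/5*e2 e4


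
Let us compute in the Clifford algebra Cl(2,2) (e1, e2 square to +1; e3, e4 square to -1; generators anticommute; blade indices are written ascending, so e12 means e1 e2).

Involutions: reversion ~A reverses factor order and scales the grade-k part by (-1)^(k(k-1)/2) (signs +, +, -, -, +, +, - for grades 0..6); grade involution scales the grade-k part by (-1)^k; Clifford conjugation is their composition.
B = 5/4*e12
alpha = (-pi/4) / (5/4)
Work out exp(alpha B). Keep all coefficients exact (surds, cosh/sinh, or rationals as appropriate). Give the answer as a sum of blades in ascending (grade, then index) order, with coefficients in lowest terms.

B^2 = (5/4)^2*(e12)^2 = 25/16*(-1) = -25/16 (a basis 2-blade squares to minus the product of its generators' squares).
B^2 = -25/16 — B^2 < 0, so the exponential closes trigonometrically: l = 5/4, alpha*l = -pi/4, so exp(alpha B) = cos(-pi/4) + (sin(-pi/4)/(5/4))*B = sqrt(2)/2 + (-2*sqrt(2)/5)*B.
Answer: sqrt(2)/2 - sqrt(2)/2*e12


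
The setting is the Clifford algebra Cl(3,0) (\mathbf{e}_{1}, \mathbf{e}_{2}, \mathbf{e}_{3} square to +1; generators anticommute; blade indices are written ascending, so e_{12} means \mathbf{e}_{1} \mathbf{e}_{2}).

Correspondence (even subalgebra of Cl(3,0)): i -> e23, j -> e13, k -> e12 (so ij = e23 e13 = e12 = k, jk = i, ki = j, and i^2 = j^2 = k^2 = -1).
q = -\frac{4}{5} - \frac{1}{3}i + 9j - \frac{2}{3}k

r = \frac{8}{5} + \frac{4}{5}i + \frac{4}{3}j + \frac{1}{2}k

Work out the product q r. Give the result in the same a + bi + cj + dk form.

In blades: q = -\frac{4}{5} - \frac{2}{3} e_{12} + 9 e_{13} - \frac{1}{3} e_{23}, r = \frac{8}{5} + \frac{1}{2} e_{12} + \frac{4}{3} e_{13} + \frac{4}{5} e_{23}.
Distribute q over r term by term (generator squares from the signature, products reordered to ascending indices): (-\frac{4}{5})*r = -\frac{32}{25} - \frac{2}{5} e_{12} - \frac{16}{15} e_{13} - \frac{16}{25} e_{23}; (-\frac{2}{3} e_{12})*r = \frac{1}{3} - \frac{16}{15} e_{12} - \frac{8}{15} e_{13} + \frac{8}{9} e_{23}; (9 e_{13})*r = -12 - \frac{36}{5} e_{12} + \frac{72}{5} e_{13} + \frac{9}{2} e_{23}; (-\frac{1}{3} e_{23})*r = \frac{4}{15} - \frac{4}{9} e_{12} + \frac{1}{6} e_{13} - \frac{8}{15} e_{23}.
Sum: -\frac{317}{25} - \frac{82}{9} e_{12} + \frac{389}{30} e_{13} + \frac{1897}{450} e_{23}; translating back through the correspondence:
Answer: -\frac{317}{25} + \frac{1897}{450}i + \frac{389}{30}j - \frac{82}{9}k


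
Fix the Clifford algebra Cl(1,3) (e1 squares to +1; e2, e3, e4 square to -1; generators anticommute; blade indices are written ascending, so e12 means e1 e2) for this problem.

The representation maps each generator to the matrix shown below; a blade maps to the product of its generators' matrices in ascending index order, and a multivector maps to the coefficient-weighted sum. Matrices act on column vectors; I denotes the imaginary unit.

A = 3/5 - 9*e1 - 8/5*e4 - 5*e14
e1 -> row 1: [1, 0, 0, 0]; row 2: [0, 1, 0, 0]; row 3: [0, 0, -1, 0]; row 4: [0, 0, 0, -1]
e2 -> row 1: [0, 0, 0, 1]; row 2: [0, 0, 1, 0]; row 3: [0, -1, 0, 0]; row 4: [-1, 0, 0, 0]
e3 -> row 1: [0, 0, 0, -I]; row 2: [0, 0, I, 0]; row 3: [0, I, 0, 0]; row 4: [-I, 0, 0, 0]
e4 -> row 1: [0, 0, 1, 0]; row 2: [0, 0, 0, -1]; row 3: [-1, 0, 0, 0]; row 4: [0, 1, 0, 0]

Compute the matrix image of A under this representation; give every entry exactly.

Bivector images (products of the table entries): rho(e14) = rho(e1)rho(e4) = row 1: [0, 0, 1, 0]; row 2: [0, 0, 0, -1]; row 3: [1, 0, 0, 0]; row 4: [0, -1, 0, 0].
M = (3/5)*1 + (-9)*rho(e1) + (-8/5)*rho(e4) + (-5)*rho(e14), summed entrywise (1 is the identity matrix):
Answer: row 1: [-42/5, 0, -33/5, 0]; row 2: [0, -42/5, 0, 33/5]; row 3: [-17/5, 0, 48/5, 0]; row 4: [0, 17/5, 0, 48/5]


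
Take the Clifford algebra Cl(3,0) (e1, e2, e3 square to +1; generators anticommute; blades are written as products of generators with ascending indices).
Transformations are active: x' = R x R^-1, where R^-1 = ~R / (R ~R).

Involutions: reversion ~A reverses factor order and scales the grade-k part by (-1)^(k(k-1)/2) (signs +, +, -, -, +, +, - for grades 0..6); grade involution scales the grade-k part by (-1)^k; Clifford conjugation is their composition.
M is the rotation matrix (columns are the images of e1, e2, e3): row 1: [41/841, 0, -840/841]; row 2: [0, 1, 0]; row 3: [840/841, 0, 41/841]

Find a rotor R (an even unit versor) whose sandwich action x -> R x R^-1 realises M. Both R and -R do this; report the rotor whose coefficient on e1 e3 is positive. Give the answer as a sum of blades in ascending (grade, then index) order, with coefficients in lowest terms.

Method: write R = a + b12*e1 e2 + b13*e1 e3 + b23*e2 e3 with a^2 + b12^2 + b13^2 + b23^2 = 1 (so R^-1 = ~R). Expanding the columns R e_j ~R gives tr M = 4a^2 - 1 and, from the antisymmetric part, M21 - M12 = -4a*b12, M13 - M31 = 4a*b13, M32 - M23 = -4a*b23.
Here tr M = 923/841, so a^2 = (1 + tr M)/4 = 441/841 and a = ±21/29. Taking a = 21/29: M21 - M12 = 0, M13 - M31 = -1680/841, M32 - M23 = 0, giving b12 = 0, b13 = -20/29, b23 = 0, i.e. R = 21/29 - 20/29*e1 e3.
Its e1 e3 coefficient is negative, so report the other preimage -R.
Answer: -21/29 + 20/29*e1 e3. Key observation: the double cover Spin(3) -> SO(3) sends R and -R to the same matrix (trace 923/841 here), so the stated sign of the e1 e3 coefficient is what selects one sheet.


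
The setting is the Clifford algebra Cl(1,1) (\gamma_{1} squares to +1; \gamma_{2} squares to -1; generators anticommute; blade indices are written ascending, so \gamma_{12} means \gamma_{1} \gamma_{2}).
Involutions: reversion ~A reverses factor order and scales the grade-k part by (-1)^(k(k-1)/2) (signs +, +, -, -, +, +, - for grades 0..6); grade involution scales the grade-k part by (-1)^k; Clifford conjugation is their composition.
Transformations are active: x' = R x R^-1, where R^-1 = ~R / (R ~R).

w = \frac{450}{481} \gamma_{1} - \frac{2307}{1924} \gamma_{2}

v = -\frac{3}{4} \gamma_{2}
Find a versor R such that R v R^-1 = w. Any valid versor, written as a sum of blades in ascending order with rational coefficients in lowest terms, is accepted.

A norm check does it: q(v) = q(w) = -\frac{9}{16}, hence R = v + w = \frac{450}{481} \gamma_{1} - \frac{1875}{962} \gamma_{2} realises the map — parallel part kept, (v - w)/2 negated, v carried to w.
Answer: \frac{450}{481} \gamma_{1} - \frac{1875}{962} \gamma_{2}


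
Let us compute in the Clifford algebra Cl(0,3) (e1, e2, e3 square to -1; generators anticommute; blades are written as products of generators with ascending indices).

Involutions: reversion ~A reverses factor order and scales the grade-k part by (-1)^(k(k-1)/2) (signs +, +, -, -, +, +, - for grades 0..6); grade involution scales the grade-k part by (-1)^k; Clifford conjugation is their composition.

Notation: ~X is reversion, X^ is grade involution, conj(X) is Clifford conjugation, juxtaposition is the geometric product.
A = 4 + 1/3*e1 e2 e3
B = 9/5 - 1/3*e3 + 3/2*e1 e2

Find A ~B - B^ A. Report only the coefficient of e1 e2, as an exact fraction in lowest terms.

first term: 36/5 - 5/6*e3 - 53/9*e1 e2 + 3/5*e1 e2 e3
second term: 36/5 + 5/6*e3 + 53/9*e1 e2 + 3/5*e1 e2 e3
Answer: -106/9


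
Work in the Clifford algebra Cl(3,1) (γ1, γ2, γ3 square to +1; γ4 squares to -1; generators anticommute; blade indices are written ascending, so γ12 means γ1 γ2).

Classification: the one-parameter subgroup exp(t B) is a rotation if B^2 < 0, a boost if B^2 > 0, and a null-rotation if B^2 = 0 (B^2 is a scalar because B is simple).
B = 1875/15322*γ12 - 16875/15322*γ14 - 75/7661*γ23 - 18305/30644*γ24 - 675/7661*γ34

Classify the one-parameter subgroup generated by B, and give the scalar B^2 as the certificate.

B^2 term by term: the squares give (1875/15322)^2*(γ12)^2 + (-16875/15322)^2*(γ14)^2 + (-75/7661)^2*(γ23)^2 + (-18305/30644)^2*(γ24)^2 + (-675/7661)^2*(γ34)^2 = 3515625/234763684*(-1) + 284765625/234763684*(+1) + 5625/58690921*(-1) + 335073025/939054736*(+1) + 455625/58690921*(+1) = 25/16 (each basis 2-blade squares to minus the product of its generators' squares); cross terms between blades sharing an index anticommute and cancel; the commuting (index-disjoint) pairs give grade-4 terms 2*c*c'*(blade product), which cancel blade by blade — γ1234: -1265625/58690921 + 1265625/58690921 = 0 — confirming B is simple. So B^2 = 25/16.
Answer: boost, certificate B^2 = 25/16. One invariant decides it: the square 25/16 survives every conjugation, and its sign is exactly the classification.


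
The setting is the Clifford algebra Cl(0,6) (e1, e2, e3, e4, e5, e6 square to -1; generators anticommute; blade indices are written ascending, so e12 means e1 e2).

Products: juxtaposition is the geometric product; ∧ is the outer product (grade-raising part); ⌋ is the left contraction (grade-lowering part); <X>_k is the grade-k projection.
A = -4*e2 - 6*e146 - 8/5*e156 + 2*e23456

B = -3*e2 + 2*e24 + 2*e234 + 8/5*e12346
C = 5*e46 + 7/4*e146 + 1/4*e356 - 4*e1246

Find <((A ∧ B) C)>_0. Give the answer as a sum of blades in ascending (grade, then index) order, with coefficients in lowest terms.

step 1: 18*e1246 + 24/5*e1256 - 16/5*e12456 - 16/5*e123456
step 2: -72 - 63/2*e2 - 64/5*e5 - 90*e12 + 28/5*e25 - 64/5*e35 - 96/5*e45 - 6/5*e123 + 4/5*e124 - 16*e125 - 28/5*e235 - 42/5*e245 - 4/5*e1234 - 16*e1235 - 24*e1245 + 9/2*e12345
step 3: -72
Answer: -72


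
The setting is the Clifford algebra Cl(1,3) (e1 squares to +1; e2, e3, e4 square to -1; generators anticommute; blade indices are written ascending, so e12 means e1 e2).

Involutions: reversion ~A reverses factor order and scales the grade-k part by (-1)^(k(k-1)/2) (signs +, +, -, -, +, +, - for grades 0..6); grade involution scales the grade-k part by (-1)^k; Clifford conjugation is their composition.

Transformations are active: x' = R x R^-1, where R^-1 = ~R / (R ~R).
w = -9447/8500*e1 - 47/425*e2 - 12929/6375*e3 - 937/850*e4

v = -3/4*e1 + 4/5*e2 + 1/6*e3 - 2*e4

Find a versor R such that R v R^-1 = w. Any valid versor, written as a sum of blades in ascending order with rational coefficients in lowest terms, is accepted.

Take R = v + w = -7911/4250*e1 + 293/425*e2 - 7911/4250*e3 - 2637/850*e4. Because q(v) = q(w) = -14779/3600, conjugation by R sends v exactly to w.
Answer: -7911/4250*e1 + 293/425*e2 - 7911/4250*e3 - 2637/850*e4


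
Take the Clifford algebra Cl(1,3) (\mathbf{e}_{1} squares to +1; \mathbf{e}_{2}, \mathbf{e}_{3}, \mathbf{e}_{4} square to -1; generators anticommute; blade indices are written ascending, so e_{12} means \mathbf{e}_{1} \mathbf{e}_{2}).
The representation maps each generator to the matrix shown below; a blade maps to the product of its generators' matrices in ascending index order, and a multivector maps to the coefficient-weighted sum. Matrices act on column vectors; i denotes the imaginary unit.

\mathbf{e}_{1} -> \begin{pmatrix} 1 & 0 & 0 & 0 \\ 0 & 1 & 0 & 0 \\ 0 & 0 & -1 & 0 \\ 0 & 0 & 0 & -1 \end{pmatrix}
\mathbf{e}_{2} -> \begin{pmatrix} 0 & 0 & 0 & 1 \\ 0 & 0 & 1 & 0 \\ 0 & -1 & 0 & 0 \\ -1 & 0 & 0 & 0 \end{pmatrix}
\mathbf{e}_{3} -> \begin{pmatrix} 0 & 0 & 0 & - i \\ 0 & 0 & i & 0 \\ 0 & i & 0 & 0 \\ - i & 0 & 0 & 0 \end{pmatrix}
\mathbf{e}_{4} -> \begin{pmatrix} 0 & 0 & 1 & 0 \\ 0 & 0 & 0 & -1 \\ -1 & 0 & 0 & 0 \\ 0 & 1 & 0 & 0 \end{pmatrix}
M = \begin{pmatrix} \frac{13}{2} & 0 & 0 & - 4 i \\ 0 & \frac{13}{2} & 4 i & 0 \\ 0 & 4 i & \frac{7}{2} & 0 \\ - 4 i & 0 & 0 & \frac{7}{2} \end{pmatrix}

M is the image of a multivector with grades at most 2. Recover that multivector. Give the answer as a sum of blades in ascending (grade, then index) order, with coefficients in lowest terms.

Method: the blade images are trace-orthogonal — tr(rho(e_A) rho(e_B)^-1) = 4 if A = B and 0 otherwise — and rho(e_A)^-1 = (e_A)^2 * rho(e_A) with (e_A)^2 = +1 or -1, so the coefficient of e_A in the preimage is (e_A)^2 * tr(M rho(e_A))/4.
Nonzero projections over blades of grade <= 2: 1: (1)^2 = +1, tr(M 1) = 20, coefficient 5; e_{1}: (e_{1})^2 = +1, tr(M rho(e_{1})) = 6, coefficient \frac{3}{2}; e_{3}: (e_{3})^2 = -1, tr(M rho(e_{3})) = -16, coefficient 4. Every other blade of grade <= 2 projects to 0.
Answer: 5 + \frac{3}{2} e_{1} + 4 e_{3}


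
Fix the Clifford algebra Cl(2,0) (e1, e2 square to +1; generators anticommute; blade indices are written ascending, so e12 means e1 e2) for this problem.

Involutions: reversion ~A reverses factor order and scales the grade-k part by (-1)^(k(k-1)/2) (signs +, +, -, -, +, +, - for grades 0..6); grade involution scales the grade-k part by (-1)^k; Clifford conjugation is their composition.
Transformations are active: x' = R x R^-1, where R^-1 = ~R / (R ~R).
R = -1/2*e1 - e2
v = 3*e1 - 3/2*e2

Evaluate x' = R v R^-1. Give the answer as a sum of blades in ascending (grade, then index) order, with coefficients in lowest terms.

~R = -1/2*e1 - e2, and R ~R = 5/4, so R^-1 = ~R / (5/4).
R v = 15/4*e12
Answer: -3*e1 + 3/2*e2


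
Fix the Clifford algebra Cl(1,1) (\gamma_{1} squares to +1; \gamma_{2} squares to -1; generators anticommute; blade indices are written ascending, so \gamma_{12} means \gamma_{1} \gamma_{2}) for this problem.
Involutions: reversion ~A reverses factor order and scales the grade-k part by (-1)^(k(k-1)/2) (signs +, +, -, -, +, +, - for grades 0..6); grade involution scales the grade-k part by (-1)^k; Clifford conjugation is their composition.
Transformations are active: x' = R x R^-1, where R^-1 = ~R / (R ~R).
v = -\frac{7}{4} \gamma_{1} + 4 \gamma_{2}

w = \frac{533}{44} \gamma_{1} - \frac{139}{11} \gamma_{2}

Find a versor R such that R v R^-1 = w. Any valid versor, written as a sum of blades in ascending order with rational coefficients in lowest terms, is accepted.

R = v + w = \frac{114}{11} \gamma_{1} - \frac{95}{11} \gamma_{2} works: the equal norms (-\frac{207}{16}) guarantee its sandwich swaps v into w.
Answer: \frac{114}{11} \gamma_{1} - \frac{95}{11} \gamma_{2}


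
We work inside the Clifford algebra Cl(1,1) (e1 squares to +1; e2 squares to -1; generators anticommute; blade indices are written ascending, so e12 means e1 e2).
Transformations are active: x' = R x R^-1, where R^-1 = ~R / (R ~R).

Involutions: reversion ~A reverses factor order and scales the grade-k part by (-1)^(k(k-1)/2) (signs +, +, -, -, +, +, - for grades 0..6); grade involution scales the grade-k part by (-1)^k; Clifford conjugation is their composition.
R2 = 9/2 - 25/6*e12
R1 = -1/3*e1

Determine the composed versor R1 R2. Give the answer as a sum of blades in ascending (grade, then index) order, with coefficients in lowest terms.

Distribute over the terms of R1 (each basis-blade product reordered to ascending indices, repeated generators contracted through their squares):
(-1/3*e1) R2 = -3/2*e1 + 25/18*e2
Answer: -3/2*e1 + 25/18*e2


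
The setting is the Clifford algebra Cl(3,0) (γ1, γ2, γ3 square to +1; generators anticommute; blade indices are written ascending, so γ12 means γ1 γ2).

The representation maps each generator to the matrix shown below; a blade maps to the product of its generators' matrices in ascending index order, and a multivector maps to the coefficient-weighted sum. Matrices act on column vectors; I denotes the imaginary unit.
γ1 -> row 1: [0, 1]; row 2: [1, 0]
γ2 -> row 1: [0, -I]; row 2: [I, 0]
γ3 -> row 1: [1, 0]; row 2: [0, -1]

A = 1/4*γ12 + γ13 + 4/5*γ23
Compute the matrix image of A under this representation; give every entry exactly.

Bivector images (products of the table entries): rho(γ12) = rho(γ1)rho(γ2) = row 1: [I, 0]; row 2: [0, -I]; rho(γ13) = rho(γ1)rho(γ3) = row 1: [0, -1]; row 2: [1, 0]; rho(γ23) = rho(γ2)rho(γ3) = row 1: [0, I]; row 2: [I, 0].
M = (1/4)*rho(γ12) + (1)*rho(γ13) + (4/5)*rho(γ23), summed entrywise:
Answer: row 1: [I/4, -1 + 4*I/5]; row 2: [1 + 4*I/5, -I/4]


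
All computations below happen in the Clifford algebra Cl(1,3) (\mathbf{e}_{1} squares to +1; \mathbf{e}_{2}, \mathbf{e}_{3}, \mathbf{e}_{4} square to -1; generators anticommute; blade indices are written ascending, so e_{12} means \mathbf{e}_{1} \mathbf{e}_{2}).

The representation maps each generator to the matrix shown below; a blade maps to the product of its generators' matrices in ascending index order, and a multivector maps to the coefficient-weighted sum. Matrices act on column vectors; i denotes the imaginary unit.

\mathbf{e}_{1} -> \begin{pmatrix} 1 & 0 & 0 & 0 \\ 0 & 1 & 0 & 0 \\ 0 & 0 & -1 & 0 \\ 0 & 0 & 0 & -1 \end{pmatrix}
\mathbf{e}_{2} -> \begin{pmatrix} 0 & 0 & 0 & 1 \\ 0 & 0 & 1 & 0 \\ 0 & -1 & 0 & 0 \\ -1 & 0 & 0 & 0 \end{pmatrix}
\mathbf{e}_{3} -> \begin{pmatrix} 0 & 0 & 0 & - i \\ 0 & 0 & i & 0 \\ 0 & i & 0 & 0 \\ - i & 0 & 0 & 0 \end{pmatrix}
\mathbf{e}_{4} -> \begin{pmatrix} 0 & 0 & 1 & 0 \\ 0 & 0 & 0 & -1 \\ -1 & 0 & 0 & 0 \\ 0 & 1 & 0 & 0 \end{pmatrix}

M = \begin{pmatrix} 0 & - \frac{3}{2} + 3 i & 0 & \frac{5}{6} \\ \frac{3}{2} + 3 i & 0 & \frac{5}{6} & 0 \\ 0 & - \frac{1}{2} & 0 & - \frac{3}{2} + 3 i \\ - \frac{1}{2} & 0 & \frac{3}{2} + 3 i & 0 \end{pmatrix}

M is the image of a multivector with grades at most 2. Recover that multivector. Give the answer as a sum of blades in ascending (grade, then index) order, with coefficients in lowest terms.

Method: the blade images are trace-orthogonal — tr(rho(e_A) rho(e_B)^-1) = 4 if A = B and 0 otherwise — and rho(e_A)^-1 = (e_A)^2 * rho(e_A) with (e_A)^2 = +1 or -1, so the coefficient of e_A in the preimage is (e_A)^2 * tr(M rho(e_A))/4.
Nonzero projections over blades of grade <= 2: e_{2}: (e_{2})^2 = -1, tr(M rho(e_{2})) = - \frac{8}{3}, coefficient \frac{2}{3}; e_{12}: (e_{12})^2 = +1, tr(M rho(e_{12})) = \frac{2}{3}, coefficient \frac{1}{6}; e_{24}: (e_{24})^2 = -1, tr(M rho(e_{24})) = 6, coefficient -\frac{3}{2}; e_{34}: (e_{34})^2 = -1, tr(M rho(e_{34})) = 12, coefficient -3. Every other blade of grade <= 2 projects to 0.
Answer: \frac{2}{3} e_{2} + \frac{1}{6} e_{12} - \frac{3}{2} e_{24} - 3 e_{34}


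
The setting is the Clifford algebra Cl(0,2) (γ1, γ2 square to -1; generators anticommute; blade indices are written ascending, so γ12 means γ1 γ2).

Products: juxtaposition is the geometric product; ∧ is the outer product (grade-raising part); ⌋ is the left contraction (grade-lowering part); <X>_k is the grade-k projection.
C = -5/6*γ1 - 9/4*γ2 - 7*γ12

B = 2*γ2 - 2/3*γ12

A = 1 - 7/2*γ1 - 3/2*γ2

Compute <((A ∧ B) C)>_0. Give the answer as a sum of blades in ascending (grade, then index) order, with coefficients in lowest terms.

step 1: 2*γ2 - 23/3*γ12
step 2: -295/6 - 125/4*γ1 + 115/18*γ2 + 5/3*γ12
step 3: -295/6
Answer: -295/6


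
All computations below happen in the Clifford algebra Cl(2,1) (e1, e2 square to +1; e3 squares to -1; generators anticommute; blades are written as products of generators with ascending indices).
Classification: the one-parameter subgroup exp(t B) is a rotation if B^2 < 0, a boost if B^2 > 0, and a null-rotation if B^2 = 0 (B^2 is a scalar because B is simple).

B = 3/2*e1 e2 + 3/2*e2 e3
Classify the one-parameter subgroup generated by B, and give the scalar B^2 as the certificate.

B^2 term by term: the squares give (3/2)^2*(e1 e2)^2 + (3/2)^2*(e2 e3)^2 = 9/4*(-1) + 9/4*(+1) = 0 (each basis 2-blade squares to minus the product of its generators' squares); cross terms between blades sharing an index anticommute and cancel. So B^2 = 0.
Answer: null-rotation, certificate B^2 = 0. Why this suffices: the scalar 0 survives any versor conjugation, so its sign alone determines the class however B is presented.


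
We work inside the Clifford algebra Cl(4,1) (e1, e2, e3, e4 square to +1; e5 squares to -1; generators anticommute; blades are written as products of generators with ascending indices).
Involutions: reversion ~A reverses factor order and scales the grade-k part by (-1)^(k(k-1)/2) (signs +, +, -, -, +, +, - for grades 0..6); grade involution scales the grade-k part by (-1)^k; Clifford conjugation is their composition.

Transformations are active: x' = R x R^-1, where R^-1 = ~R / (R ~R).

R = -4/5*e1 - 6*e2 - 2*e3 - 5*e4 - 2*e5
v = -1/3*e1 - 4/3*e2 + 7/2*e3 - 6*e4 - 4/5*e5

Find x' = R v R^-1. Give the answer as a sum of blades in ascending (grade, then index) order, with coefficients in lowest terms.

~R = -4/5*e1 - 6*e2 - 2*e3 - 5*e4 - 2*e5, and R ~R = 1541/25, so R^-1 = ~R / (1541/25).
R v = 89/3 - 14/15*e1 e2 - 52/15*e1 e3 + 47/15*e1 e4 - 2/75*e1 e5 - 71/3*e2 e3 + 88/3*e2 e4 + 32/15*e2 e5 + 59/2*e3 e4 + 43/5*e3 e5 - 8*e4 e5
Answer: -673/1541*e1 - 20536/4623*e2 - 50161/9246*e3 + 5488/4623*e4 - 26008/23115*e5


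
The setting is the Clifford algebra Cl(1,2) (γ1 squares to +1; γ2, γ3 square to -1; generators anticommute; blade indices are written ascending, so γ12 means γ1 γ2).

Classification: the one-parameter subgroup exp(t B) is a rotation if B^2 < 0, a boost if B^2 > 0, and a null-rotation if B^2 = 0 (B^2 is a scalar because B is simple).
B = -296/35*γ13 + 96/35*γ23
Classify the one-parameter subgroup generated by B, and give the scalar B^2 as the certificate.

B^2 term by term: the squares give (-296/35)^2*(γ13)^2 + (96/35)^2*(γ23)^2 = 87616/1225*(+1) + 9216/1225*(-1) = 64 (each basis 2-blade squares to minus the product of its generators' squares); cross terms between blades sharing an index anticommute and cancel. So B^2 = 64.
Answer: boost, certificate B^2 = 64. The invariant at work: B^2 = 64 is unchanged by conjugation, hence its sign classifies the subgroup whatever basis B is written in.


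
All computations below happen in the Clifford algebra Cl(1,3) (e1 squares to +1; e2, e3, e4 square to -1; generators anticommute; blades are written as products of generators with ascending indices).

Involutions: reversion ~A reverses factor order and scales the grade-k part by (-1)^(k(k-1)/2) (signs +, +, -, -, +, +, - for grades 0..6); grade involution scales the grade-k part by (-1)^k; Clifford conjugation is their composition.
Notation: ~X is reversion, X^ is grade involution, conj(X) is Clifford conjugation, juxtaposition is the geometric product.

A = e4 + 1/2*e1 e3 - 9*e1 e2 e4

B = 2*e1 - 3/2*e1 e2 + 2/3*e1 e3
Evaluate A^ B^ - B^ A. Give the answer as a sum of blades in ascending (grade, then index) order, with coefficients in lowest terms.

first term: 1/3 + e3 - 27/2*e4 - 2*e1 e4 - 3/4*e2 e3 - 18*e2 e4 + 3/2*e1 e2 e4 - 2/3*e1 e3 e4 - 6*e2 e3 e4
second term: 1/3 - e3 + 27/2*e4 - 2*e1 e4 + 3/4*e2 e3 + 18*e2 e4 - 3/2*e1 e2 e4 + 2/3*e1 e3 e4 - 6*e2 e3 e4
Answer: 2*e3 - 27*e4 - 3/2*e2 e3 - 36*e2 e4 + 3*e1 e2 e4 - 4/3*e1 e3 e4


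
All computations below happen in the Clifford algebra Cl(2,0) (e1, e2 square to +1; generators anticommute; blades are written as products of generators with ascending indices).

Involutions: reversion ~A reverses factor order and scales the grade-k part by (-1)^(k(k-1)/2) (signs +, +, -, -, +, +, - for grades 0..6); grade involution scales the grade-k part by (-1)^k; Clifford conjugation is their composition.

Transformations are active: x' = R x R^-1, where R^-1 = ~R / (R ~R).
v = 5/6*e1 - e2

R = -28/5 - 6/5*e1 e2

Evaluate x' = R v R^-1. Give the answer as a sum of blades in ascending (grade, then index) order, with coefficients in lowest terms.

~R = -28/5 + 6/5*e1 e2, and R ~R = 164/5, so R^-1 = ~R / (164/5).
R v = -52/15*e1 + 33/5*e2
Answer: 431/1230*e1 - 257/205*e2


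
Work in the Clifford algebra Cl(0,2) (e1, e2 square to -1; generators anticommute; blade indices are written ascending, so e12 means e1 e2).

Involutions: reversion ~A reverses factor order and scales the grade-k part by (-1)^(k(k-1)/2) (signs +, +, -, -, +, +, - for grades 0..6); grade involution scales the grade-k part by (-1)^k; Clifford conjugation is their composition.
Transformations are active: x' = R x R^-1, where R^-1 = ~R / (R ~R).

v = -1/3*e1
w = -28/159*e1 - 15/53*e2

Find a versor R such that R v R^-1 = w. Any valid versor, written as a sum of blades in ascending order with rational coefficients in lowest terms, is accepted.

Since q(v) = q(w) = -1/9, the sum R = v + w = -27/53*e1 - 15/53*e2 does the job whenever invertible.
Answer: -27/53*e1 - 15/53*e2


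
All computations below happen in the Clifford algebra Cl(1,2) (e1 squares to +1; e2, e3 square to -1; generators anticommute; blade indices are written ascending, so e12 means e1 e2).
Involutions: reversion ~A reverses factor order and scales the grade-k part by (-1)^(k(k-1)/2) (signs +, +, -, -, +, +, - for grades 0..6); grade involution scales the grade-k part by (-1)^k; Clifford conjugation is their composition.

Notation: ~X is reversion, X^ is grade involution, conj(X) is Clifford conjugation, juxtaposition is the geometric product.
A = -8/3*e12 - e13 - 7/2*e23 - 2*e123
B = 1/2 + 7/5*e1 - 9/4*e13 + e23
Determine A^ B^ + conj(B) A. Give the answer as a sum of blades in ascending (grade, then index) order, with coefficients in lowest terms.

first term: 23/4 - 2*e1 + 23/30*e2 - 7/5*e3 - 245/24*e12 + 13/6*e13 - 211/20*e23 + 59/10*e123
second term: -23/4 - 2*e1 + 247/30*e2 + 7/5*e3 - 245/24*e12 + 13/6*e13 - 99/20*e23 + 39/10*e123
Answer: -4*e1 + 9*e2 - 245/12*e12 + 13/3*e13 - 31/2*e23 + 49/5*e123


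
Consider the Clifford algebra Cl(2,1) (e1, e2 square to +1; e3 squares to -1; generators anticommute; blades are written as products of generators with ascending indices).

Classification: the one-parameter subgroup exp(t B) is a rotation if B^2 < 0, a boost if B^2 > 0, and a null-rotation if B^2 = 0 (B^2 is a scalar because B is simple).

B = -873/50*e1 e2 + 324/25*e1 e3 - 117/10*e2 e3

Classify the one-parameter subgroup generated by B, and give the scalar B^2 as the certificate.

B^2 term by term: the squares give (-873/50)^2*(e1 e2)^2 + (324/25)^2*(e1 e3)^2 + (-117/10)^2*(e2 e3)^2 = 762129/2500*(-1) + 104976/625*(+1) + 13689/100*(+1) = 0 (each basis 2-blade squares to minus the product of its generators' squares); cross terms between blades sharing an index anticommute and cancel. So B^2 = 0.
Answer: null-rotation, certificate B^2 = 0. The class reads off the invariant scalar 0 directly.


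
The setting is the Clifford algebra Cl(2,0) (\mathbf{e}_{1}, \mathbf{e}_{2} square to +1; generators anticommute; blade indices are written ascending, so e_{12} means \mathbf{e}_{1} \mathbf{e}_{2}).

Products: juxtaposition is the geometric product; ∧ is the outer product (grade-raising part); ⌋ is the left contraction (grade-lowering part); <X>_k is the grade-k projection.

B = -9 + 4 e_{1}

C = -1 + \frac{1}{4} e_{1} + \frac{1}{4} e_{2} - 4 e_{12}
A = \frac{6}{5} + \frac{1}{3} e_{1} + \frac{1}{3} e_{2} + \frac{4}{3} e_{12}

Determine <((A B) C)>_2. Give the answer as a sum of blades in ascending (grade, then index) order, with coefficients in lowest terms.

step 1: -\frac{142}{15} + \frac{9}{5} e_{1} - \frac{25}{3} e_{2} - \frac{40}{3} e_{12}
step 2: -\frac{91}{2} - \frac{245}{6} e_{1} + \frac{21}{10} e_{2} + \frac{806}{15} e_{12}
step 3: \frac{806}{15} e_{12}
Answer: \frac{806}{15} e_{12}


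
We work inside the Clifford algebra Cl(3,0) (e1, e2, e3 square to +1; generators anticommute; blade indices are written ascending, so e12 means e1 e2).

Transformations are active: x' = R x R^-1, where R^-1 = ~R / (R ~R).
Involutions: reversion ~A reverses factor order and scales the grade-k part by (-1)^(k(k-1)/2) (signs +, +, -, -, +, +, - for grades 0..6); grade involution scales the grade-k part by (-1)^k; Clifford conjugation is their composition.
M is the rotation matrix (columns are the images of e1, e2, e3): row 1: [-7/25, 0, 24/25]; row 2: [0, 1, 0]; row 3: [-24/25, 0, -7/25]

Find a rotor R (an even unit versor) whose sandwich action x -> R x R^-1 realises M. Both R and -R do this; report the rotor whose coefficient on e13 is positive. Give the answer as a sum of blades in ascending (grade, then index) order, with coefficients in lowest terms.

Method: write R = a + b12*e12 + b13*e13 + b23*e23 with a^2 + b12^2 + b13^2 + b23^2 = 1 (so R^-1 = ~R). Expanding the columns R e_j ~R gives tr M = 4a^2 - 1 and, from the antisymmetric part, M21 - M12 = -4a*b12, M13 - M31 = 4a*b13, M32 - M23 = -4a*b23.
Here tr M = 11/25, so a^2 = (1 + tr M)/4 = 9/25 and a = ±3/5. Taking a = 3/5: M21 - M12 = 0, M13 - M31 = 48/25, M32 - M23 = 0, giving b12 = 0, b13 = 4/5, b23 = 0, i.e. R = 3/5 + 4/5*e13.
Its e13 coefficient is already positive.
Answer: 3/5 + 4/5*e13. Uniqueness: Spin(3) -> SO(3) maps R and -R to the same rotation of trace 11/25; fixing the sign of the e13 coefficient removes the ambiguity.


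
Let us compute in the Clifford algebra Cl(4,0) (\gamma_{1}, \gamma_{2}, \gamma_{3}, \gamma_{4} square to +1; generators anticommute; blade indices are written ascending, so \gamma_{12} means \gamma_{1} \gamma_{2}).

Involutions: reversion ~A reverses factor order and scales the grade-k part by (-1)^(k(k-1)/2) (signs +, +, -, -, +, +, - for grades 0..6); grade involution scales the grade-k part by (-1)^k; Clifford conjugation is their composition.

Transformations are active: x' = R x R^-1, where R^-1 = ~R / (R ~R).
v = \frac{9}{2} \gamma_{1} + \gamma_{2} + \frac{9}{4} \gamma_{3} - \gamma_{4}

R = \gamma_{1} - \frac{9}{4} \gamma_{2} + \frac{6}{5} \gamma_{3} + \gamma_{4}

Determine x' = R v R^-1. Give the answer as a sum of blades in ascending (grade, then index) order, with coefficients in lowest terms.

~R = \gamma_{1} - \frac{9}{4} \gamma_{2} + \frac{6}{5} \gamma_{3} + \gamma_{4}, and R ~R = \frac{3401}{400}, so R^-1 = ~R / (\frac{3401}{400}).
R v = \frac{79}{20} + \frac{89}{8} \gamma_{12} - \frac{63}{20} \gamma_{13} - \frac{11}{2} \gamma_{14} - \frac{501}{80} \gamma_{23} + \frac{5}{4} \gamma_{24} - \frac{69}{20} \gamma_{34}
Answer: -\frac{24289}{6802} \gamma_{1} - \frac{10511}{3401} \gamma_{2} - \frac{15441}{13604} \gamma_{3} + \frac{6561}{3401} \gamma_{4}


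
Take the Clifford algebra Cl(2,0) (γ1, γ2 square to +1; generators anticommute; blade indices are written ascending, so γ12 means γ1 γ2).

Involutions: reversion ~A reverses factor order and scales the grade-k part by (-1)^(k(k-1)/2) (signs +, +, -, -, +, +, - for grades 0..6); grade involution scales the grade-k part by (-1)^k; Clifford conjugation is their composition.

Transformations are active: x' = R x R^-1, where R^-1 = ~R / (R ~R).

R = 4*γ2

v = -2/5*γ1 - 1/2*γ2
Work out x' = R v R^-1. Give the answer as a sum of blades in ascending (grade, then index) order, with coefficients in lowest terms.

~R = 4*γ2, and R ~R = 16, so R^-1 = ~R / (16).
R v = -2 + 8/5*γ12
Answer: 2/5*γ1 - 1/2*γ2


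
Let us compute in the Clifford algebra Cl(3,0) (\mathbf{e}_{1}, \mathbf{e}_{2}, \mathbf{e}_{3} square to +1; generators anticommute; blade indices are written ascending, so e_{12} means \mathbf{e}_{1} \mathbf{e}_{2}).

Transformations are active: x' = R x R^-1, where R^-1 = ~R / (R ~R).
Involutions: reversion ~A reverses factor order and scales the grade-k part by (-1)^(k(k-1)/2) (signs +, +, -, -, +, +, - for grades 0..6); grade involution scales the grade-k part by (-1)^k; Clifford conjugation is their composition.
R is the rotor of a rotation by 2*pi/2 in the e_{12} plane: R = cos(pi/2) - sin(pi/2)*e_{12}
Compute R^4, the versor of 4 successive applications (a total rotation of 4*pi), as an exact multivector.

The rotor phase is half the rotation angle and phases add under composition, so 4 steps in the e_{12} plane accumulate phase 4*(pi/2) = 2 \pi: R^4 = cos(2 \pi) - sin(2 \pi)*e_{12}.
cos(2 \pi) = 1 and sin(2 \pi) = 0, so R^4 = 1. The total rotation 4*pi is 2 full turns, so every vector returns to itself, yet the rotor is +1, back on the identity sheet (an even number of 2*pi turns).
Answer: 1


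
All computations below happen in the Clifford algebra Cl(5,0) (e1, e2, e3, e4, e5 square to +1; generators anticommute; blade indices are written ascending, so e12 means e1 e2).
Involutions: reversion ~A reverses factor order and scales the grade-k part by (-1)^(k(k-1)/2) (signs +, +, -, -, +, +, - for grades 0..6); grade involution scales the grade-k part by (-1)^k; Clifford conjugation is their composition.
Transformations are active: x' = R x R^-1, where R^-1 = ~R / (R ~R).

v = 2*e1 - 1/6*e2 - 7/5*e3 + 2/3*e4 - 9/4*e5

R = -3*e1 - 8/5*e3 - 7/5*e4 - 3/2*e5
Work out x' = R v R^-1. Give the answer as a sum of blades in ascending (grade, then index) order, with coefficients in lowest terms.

~R = -3*e1 - 8/5*e3 - 7/5*e4 - 3/2*e5, and R ~R = 1577/100, so R^-1 = ~R / (1577/100).
R v = -791/600 + 1/2*e12 + 37/5*e13 + 4/5*e14 + 39/4*e15 - 4/15*e23 - 7/30*e24 - 1/4*e25 - 227/75*e34 + 3/2*e35 + 83/20*e45
Answer: -2363/1577*e1 + 1/6*e2 + 7889/4731*e3 - 3411/7885*e4 + 15775/6308*e5


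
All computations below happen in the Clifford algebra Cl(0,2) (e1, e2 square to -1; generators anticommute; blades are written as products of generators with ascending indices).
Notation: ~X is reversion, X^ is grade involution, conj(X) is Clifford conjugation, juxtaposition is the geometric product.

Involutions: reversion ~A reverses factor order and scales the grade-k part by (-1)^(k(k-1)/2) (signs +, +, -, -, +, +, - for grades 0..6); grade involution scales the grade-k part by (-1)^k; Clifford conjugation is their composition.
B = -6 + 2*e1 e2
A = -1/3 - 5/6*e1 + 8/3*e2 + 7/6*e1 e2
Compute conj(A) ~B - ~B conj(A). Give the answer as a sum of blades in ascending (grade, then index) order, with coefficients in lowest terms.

first term: -1/3 + 1/3*e1 + 53/3*e2 + 23/3*e1 e2
second term: -1/3 - 31/3*e1 + 43/3*e2 + 23/3*e1 e2
Answer: 32/3*e1 + 10/3*e2


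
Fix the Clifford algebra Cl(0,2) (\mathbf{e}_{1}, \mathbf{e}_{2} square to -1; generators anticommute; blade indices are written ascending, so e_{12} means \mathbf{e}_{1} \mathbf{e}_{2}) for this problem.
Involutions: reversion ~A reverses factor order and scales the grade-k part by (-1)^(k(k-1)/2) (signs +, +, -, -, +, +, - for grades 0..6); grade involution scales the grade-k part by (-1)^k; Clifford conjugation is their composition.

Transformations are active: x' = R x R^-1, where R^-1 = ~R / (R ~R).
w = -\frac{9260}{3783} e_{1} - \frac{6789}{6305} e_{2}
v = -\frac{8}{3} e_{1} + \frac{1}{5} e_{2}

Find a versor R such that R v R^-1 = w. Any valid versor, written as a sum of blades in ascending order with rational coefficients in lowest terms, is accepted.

Take R = v + w = -\frac{19348}{3783} e_{1} - \frac{5528}{6305} e_{2}. Because q(v) = q(w) = -\frac{1609}{225}, conjugation by R sends v exactly to w.
Answer: -\frac{19348}{3783} e_{1} - \frac{5528}{6305} e_{2}


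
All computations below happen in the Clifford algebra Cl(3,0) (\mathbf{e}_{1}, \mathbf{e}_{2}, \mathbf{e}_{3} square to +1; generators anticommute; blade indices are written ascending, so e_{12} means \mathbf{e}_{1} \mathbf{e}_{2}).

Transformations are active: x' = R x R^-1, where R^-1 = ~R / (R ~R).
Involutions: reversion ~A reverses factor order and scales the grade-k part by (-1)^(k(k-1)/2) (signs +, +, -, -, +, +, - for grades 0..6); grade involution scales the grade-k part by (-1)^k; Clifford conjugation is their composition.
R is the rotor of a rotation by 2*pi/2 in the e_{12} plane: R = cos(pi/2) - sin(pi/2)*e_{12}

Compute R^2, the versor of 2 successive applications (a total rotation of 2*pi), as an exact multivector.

Because a rotor carries half the rotation angle, composing 2 copies of this e_{12}-plane rotor multiplies the phase: 2*(pi/2) = \pi, hence R^2 = cos(\pi) - sin(\pi)*e_{12}.
cos(\pi) = -1 and sin(\pi) = 0, so R^2 = -1. The total rotation 2*pi is 1 full turn, so every vector returns to itself, yet the rotor is -1, on the OTHER sheet of the double cover (an odd number of 2*pi turns).
Answer: -1


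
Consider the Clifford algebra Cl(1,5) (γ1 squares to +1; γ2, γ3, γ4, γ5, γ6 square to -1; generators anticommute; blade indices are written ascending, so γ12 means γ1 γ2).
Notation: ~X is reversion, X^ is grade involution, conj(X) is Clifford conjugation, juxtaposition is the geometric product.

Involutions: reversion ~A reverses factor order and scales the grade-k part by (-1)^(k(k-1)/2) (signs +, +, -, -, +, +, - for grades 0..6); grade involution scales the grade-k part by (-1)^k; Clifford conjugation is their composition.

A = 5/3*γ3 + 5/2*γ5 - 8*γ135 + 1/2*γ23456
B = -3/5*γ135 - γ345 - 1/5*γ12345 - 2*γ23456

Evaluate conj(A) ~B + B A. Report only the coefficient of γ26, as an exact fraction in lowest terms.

first term: 19/5 + 3/2*γ13 - 8*γ14 - γ15 - 1/10*γ16 + 8/5*γ24 + 1/2*γ26 + 5/2*γ34 + 5/3*γ45 - 1/2*γ1234 - 1/3*γ1245 + 163/10*γ1246 + 5*γ2346 + 10/3*γ2456
second term: -19/5 + 3/2*γ13 - 8*γ14 - γ15 - 1/10*γ16 + 8/5*γ24 + 1/2*γ26 + 5/2*γ34 + 5/3*γ45 + 1/2*γ1234 + 1/3*γ1245 - 163/10*γ1246 - 5*γ2346 - 10/3*γ2456
Answer: 1


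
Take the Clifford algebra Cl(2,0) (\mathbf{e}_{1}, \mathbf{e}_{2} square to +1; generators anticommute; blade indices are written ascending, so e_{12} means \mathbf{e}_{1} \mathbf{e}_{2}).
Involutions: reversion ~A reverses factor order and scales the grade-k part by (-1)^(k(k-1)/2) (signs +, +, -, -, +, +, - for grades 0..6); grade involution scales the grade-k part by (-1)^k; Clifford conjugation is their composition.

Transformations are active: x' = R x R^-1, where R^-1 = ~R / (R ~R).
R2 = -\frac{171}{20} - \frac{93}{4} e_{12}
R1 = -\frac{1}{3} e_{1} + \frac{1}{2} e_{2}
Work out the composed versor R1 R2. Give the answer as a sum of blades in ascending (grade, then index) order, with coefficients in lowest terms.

Distribute over the terms of R1 (each basis-blade product reordered to ascending indices, repeated generators contracted through their squares):
(-\frac{1}{3} e_{1}) R2 = \frac{57}{20} e_{1} + \frac{31}{4} e_{2}
(\frac{1}{2} e_{2}) R2 = \frac{93}{8} e_{1} - \frac{171}{40} e_{2}
Summing the partial products and collecting blades:
Answer: \frac{579}{40} e_{1} + \frac{139}{40} e_{2}


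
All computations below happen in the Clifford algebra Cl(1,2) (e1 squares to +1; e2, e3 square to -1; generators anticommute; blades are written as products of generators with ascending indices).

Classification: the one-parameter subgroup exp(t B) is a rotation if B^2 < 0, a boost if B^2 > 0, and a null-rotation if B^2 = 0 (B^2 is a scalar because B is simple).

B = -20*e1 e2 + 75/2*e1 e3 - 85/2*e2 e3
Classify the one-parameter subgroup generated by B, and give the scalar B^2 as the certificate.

B^2 term by term: the squares give (-20)^2*(e1 e2)^2 + (75/2)^2*(e1 e3)^2 + (-85/2)^2*(e2 e3)^2 = 400*(+1) + 5625/4*(+1) + 7225/4*(-1) = 0 (each basis 2-blade squares to minus the product of its generators' squares); cross terms between blades sharing an index anticommute and cancel. So B^2 = 0.
Answer: null-rotation, certificate B^2 = 0. Why this suffices: the scalar 0 survives any versor conjugation, so its sign alone determines the class however B is presented.


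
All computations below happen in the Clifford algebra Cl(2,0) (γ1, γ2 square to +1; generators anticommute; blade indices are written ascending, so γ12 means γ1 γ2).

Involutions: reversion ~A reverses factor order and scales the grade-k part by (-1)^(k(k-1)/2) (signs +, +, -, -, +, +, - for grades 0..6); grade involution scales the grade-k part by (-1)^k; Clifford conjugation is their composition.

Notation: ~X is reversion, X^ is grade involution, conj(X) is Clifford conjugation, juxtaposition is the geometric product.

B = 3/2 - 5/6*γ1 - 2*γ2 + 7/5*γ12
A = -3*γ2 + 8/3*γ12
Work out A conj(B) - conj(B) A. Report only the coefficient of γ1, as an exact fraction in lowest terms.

first term: -34/15 + 17/15*γ1 - 121/18*γ2 + 13/2*γ12
second term: -34/15 - 17/15*γ1 - 41/18*γ2 + 3/2*γ12
Answer: 34/15
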